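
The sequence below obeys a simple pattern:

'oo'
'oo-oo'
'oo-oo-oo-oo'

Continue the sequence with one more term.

s(k+1) = s(k)·-·s(k) — each term doubles the last with '-' between the halves.
So the next term is two copies of oo-oo-oo-oo with '-' between the halves.

oo-oo-oo-oo-oo-oo-oo-oo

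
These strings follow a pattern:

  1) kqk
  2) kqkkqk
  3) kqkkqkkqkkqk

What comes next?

kqkkqkkqkkqkkqkkqkkqkkqk

s(k+1) = s(k)·s(k) — each term doubles the last.
One more doubling of kqkkqkkqkkqk gives the answer.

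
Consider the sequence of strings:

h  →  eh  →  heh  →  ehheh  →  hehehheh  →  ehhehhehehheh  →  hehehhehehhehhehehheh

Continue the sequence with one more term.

This is a Fibonacci-style word recurrence s(k) = s(k−2)·s(k−1): e.g. h·eh = heh.
So term 8 is ehhehhehehheh·hehehhehehhehhehehheh.

ehhehhehehhehhehehhehehhehhehehheh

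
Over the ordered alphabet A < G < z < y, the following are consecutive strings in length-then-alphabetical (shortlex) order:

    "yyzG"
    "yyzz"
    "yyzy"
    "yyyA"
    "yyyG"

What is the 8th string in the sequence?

AAAAA

Stepping forward 3 times from yyyG: yyyG → yyyz → yyyy, then the target.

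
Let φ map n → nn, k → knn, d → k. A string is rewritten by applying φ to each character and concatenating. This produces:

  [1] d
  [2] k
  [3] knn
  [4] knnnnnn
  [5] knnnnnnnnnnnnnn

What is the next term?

knnnnnnnnnnnnnnnnnnnnnnnnnnnnnn

Replace each of the 15 characters of knnnnnnnnnnnnnn in place — knn nn nn nn nn nn nn nn nn nn nn nn nn nn nn — and concatenate.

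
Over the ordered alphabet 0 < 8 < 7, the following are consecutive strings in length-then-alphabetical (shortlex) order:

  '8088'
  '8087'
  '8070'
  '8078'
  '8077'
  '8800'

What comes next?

The successor of 8800 increments the rightmost position that isn't already 7 and resets every position after it to 0.

8808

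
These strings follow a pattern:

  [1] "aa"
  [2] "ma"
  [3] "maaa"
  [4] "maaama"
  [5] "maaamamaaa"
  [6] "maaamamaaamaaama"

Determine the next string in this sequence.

From term 3 onward, concatenate the last term with the second-to-last: ma·aa = maaa, maaa·ma = maaama, …
Continuing: maaamamaaamaaama · maaamamaaa gives term 7.

maaamamaaamaaamamaaamamaaa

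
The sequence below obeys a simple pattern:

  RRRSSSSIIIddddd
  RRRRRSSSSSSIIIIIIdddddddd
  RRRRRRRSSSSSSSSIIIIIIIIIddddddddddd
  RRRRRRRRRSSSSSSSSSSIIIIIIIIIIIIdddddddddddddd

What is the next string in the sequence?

RRRRRRRRRRRSSSSSSSSSSSSIIIIIIIIIIIIIIIddddddddddddddddd

The n-th term is 2n+1 R's then 2n+2 S's then 3n I's then 3n+2 d's (n = 1, 2, …).
For the next term, n = 5, so the run lengths are 11, 12, 15, 17.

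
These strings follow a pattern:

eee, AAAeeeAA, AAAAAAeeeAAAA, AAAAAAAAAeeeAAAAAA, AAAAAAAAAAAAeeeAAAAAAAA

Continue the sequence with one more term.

Each term wraps the previous one in AAA on the left and AA on the right.
Applying this once more to AAAAAAAAAAAAeeeAAAAAAAA:

AAAAAAAAAAAAAAAeeeAAAAAAAAAA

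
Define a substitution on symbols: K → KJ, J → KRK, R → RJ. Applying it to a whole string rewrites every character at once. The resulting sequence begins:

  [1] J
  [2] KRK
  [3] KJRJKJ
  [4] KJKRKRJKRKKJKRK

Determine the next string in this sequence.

KJKRKKJRJKJRJKRKKJRJKJKJKRKKJRJKJ

Applying the rule to each of the 15 symbols of KJKRKRJKRKKJKRK gives the pieces KJ KRK KJ RJ KJ RJ KRK KJ RJ KJ KJ KRK KJ RJ KJ, which concatenate to the answer.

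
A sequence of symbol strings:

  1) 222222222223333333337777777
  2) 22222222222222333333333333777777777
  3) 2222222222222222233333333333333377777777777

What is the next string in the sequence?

222222222222222222223333333333333333337777777777777

Each string has the form 2^{3n+2} 3^{3n} 7^{2n+1}, where the shown terms are n = 3, 4, 5.
For the next term, n = 6, so the run lengths are 20, 18, 13.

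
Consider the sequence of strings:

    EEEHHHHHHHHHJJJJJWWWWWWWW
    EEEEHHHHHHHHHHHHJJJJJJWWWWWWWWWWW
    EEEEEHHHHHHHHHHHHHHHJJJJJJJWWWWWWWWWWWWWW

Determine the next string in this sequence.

EEEEEEHHHHHHHHHHHHHHHHHHJJJJJJJJWWWWWWWWWWWWWWWWW

Each string has the form E^{n} H^{3n} J^{n+2} W^{3n-1}, where the shown terms are n = 3, 4, 5.
For the next term, n = 6, so the run lengths are 6, 18, 8, 17.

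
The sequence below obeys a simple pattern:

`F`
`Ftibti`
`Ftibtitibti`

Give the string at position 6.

Ftibtitibtitibtitibtitibti

The strings grow by a fixed suffix tibti each time.
From Ftibtitibti, 3 further steps: Ftibtitibti → Ftibtitibtitibti → Ftibtitibtitibtitibti → (answer).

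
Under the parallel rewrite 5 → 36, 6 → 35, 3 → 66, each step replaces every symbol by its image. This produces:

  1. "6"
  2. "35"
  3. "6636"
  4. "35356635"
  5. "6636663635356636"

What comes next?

φ(6636663635356636) expands symbol-by-symbol to 35 35 66 35 35 35 66 35 66 36 66 36 35 35 66 35; joining the 16 pieces gives the next term.

35356635353566356636663635356635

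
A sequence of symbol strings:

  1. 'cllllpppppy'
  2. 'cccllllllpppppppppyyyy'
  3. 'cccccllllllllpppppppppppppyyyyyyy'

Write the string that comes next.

cccccccllllllllllpppppppppppppppppyyyyyyyyyy

Each string has the form c^{2n-1} l^{2n+2} p^{4n+1} y^{3n-2} (n = 1, 2, …).
For the next term, n = 4, so the run lengths are 7, 10, 17, 10.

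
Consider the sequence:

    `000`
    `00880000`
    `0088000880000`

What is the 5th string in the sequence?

00880008800088000880000

Each term is the previous one with 00880 prepended.
From 0088000880000, 2 further steps: 0088000880000 → 008800088000880000 → (answer).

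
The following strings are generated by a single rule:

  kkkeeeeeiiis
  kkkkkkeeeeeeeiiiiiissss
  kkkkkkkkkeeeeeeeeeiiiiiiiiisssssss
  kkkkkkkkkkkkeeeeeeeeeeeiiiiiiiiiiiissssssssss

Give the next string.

Each string has the form k^{3n} e^{2n+3} i^{3n} s^{3n-2} (n = 1, 2, …).
At n = 5 the blocks have lengths 15, 13, 15, 13.

kkkkkkkkkkkkkkkeeeeeeeeeeeeeiiiiiiiiiiiiiiisssssssssssss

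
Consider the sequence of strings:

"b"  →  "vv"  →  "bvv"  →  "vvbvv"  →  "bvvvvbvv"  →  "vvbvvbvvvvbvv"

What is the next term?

This is a Fibonacci-style word recurrence s(k) = s(k−2)·s(k−1): e.g. b·vv = bvv.
So term 7 is bvvvvbvv·vvbvvbvvvvbvv.

bvvvvbvvvvbvvbvvvvbvv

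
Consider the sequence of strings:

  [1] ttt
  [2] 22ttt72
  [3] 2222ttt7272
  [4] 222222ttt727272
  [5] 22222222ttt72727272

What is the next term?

s(k+1) = 22·s(k)·72, so each term gains 22 as a prefix and 72 as a suffix.
Applying this once more to 22222222ttt72727272:

2222222222ttt7272727272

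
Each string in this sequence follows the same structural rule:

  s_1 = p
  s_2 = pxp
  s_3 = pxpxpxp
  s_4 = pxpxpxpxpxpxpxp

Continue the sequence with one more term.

pxpxpxpxpxpxpxpxpxpxpxpxpxpxpxp

Every step duplicates the string with 'x' between the halves.
So the next term is two copies of pxpxpxpxpxpxpxp with 'x' between the halves.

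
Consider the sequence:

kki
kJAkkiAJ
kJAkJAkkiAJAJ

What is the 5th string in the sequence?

kJAkJAkJAkJAkkiAJAJAJAJ

Every step adds kJA to the front and AJ to the end of the previous string.
From kJAkJAkkiAJAJ, 2 further steps: kJAkJAkkiAJAJ → kJAkJAkJAkkiAJAJAJ → (answer).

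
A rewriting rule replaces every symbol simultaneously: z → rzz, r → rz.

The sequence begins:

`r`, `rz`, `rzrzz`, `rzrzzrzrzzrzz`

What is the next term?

Replace each of the 13 characters of rzrzzrzrzzrzz in place — rz rzz rz rzz rzz rz rzz rz rzz rzz rz rzz rzz — and concatenate.

rzrzzrzrzzrzzrzrzzrzrzzrzzrzrzzrzz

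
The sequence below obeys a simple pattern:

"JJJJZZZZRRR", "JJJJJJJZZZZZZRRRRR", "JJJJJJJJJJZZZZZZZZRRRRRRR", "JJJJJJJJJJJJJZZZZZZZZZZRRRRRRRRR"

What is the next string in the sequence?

Term n consists of 3n+1 J's, followed by 2n+2 Z's, followed by 2n+1 R's (n = 1, 2, …).
Setting n = 5 gives 16, 12, 11 characters in each block.

JJJJJJJJJJJJJJJJZZZZZZZZZZZZRRRRRRRRRRR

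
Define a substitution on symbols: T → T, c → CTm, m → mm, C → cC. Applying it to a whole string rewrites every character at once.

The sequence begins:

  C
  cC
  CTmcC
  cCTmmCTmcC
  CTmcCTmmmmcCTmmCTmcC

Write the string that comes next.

cCTmmCTmcCTmmmmmmmmCTmcCTmmmmcCTmmCTmcC

φ(CTmcCTmmmmcCTmmCTmcC) expands symbol-by-symbol to cC T mm CTm cC T mm mm mm mm CTm cC T mm mm cC T mm CTm cC; joining the 20 pieces gives the next term.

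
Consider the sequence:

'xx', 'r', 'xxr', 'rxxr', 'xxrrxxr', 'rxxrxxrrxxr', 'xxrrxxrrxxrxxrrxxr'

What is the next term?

rxxrxxrrxxrxxrrxxrrxxrxxrrxxr

From term 3 onward, concatenate the second-to-last term with the last: xx·r = xxr, r·xxr = rxxr, …
The next term joins rxxrxxrrxxr and xxrrxxrrxxrxxrrxxr.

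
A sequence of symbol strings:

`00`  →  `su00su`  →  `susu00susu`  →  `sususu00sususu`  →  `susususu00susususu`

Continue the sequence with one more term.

sususususu00sususususu

Each term wraps the previous one in su on the left and su on the right.
So the next term is su·susususu00susususu·su.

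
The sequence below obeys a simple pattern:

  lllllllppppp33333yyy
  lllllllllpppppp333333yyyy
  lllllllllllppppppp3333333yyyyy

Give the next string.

lllllllllllllpppppppp33333333yyyyyy

The n-th term is 2n+1 l's then n+2 p's then n+2 3's then n y's, where the shown terms are n = 3, 4, 5.
For the next term, n = 6, so the run lengths are 13, 8, 8, 6.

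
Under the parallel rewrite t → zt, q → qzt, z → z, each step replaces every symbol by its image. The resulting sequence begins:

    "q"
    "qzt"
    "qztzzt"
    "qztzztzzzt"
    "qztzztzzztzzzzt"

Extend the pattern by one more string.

Rewriting the 15 symbols of qztzztzzztzzzzt one by one yields qzt z zt z z zt z z z zt z z z z zt; concatenated:

qztzztzzztzzzztzzzzzt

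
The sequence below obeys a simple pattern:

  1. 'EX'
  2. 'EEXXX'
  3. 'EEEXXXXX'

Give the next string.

Term n consists of n E's, followed by 2n-1 X's (n = 1, 2, …).
Setting n = 4 gives 4, 7 characters in each block.

EEEEXXXXXXX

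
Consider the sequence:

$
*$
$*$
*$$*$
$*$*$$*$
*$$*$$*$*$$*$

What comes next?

$*$*$$*$*$$*$$*$*$$*$

From term 3 onward, concatenate the second-to-last term with the last: $·*$ = $*$, *$·$*$ = *$$*$, …
Continuing: $*$*$$*$ · *$$*$$*$*$$*$ gives term 7.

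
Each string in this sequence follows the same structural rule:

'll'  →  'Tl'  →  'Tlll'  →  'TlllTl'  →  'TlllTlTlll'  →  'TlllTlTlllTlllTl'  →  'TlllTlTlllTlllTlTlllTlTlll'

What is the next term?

TlllTlTlllTlllTlTlllTlTlllTlllTlTlllTlllTl

Each term (from the third on) is the previous term followed by the one before it: term 3 = Tl·ll = Tlll.
So term 8 is TlllTlTlllTlllTlTlllTlTlll·TlllTlTlllTlllTl.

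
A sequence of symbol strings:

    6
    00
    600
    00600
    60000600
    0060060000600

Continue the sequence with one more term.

600006000060060000600

This is a Fibonacci-style word recurrence s(k) = s(k−2)·s(k−1): e.g. 6·00 = 600.
Continuing: 60000600 · 0060060000600 gives term 7.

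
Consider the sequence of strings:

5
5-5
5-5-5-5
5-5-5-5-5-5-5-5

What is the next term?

5-5-5-5-5-5-5-5-5-5-5-5-5-5-5-5

Each string is two copies of the previous one joined by '-'.
So the next term is two copies of 5-5-5-5-5-5-5-5 with '-' between the halves.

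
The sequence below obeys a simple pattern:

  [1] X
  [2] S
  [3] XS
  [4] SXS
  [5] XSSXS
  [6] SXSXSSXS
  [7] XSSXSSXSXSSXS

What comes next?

Each term (from the third on) is the two preceding terms concatenated in order: term 3 = X·S = XS.
Continuing: SXSXSSXS · XSSXSSXSXSSXS gives term 8.

SXSXSSXSXSSXSSXSXSSXS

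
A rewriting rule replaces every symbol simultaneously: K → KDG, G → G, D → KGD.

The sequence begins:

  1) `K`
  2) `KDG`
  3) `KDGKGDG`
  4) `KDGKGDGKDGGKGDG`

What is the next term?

KDGKGDGKDGGKGDGKDGKGDGGKDGGKGDG

Replace each of the 15 characters of KDGKGDGKDGGKGDG in place — KDG KGD G KDG G KGD G KDG KGD G G KDG G KGD G — and concatenate.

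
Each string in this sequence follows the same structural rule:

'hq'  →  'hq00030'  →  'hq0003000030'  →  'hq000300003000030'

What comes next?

The strings grow by a fixed suffix 00030 each time.
Applying this once more to hq000300003000030:

hq00030000300003000030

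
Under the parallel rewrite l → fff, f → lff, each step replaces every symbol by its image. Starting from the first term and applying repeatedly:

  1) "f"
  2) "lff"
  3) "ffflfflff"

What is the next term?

Expanding ffflfflff: f→lff, f→lff, f→lff, l→fff, f→lff, f→lff, l→fff, f→lff, f→lff. Concatenated: lff lff lff fff lff lff fff lff lff.

lfflfflffffflfflffffflfflff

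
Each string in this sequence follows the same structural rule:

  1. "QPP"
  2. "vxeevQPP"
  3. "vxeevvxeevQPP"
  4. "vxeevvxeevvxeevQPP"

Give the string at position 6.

Each term is the previous one with vxeev prepended.
From vxeevvxeevvxeevQPP, 2 further steps: vxeevvxeevvxeevQPP → vxeevvxeevvxeevvxeevQPP → (answer).

vxeevvxeevvxeevvxeevvxeevQPP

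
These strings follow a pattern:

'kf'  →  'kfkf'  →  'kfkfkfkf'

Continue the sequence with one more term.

Every step duplicates the string.
One more doubling of kfkfkfkf gives the answer.

kfkfkfkfkfkfkfkf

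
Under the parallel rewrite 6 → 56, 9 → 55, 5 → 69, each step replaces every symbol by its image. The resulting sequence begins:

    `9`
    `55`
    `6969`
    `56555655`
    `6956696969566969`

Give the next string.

Rewriting the 16 symbols of 6956696969566969 one by one yields 56 55 69 56 56 55 56 55 56 55 69 56 56 55 56 55; concatenated:

56556956565556555655695656555655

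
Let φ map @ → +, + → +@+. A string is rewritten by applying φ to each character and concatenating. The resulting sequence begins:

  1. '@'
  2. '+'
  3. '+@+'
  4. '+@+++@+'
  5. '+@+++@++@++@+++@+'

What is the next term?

+@+++@++@++@+++@++@+++@++@+++@++@++@+++@+

Applying the rule to each of the 17 symbols of +@+++@++@++@+++@+ gives the pieces +@+ + +@+ +@+ +@+ + +@+ +@+ + +@+ +@+ + +@+ +@+ +@+ + +@+, which concatenate to the answer.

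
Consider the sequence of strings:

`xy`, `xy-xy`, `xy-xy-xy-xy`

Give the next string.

Each string is two copies of the previous one joined by '-'.
Doubling xy-xy-xy-xy with '-' between the halves:

xy-xy-xy-xy-xy-xy-xy-xy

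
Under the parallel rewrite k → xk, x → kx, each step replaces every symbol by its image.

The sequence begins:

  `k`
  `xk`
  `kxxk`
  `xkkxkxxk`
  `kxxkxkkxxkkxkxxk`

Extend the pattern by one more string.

Rewriting the 16 symbols of kxxkxkkxxkkxkxxk one by one yields xk kx kx xk kx xk xk kx kx xk xk kx xk kx kx xk; concatenated:

xkkxkxxkkxxkxkkxkxxkxkkxxkkxkxxk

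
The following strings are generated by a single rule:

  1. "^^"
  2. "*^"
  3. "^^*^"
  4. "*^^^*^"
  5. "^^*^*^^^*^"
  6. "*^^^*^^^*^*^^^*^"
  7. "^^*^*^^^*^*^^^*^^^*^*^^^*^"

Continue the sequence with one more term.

This is a Fibonacci-style word recurrence s(k) = s(k−2)·s(k−1): e.g. ^^·*^ = ^^*^.
Continuing: *^^^*^^^*^*^^^*^ · ^^*^*^^^*^*^^^*^^^*^*^^^*^ gives term 8.

*^^^*^^^*^*^^^*^^^*^*^^^*^*^^^*^^^*^*^^^*^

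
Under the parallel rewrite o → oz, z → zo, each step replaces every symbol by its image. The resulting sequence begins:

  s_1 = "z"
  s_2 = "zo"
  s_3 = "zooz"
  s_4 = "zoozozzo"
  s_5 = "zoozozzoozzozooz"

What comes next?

Rewriting the 16 symbols of zoozozzoozzozooz one by one yields zo oz oz zo oz zo zo oz oz zo zo oz zo oz oz zo; concatenated:

zoozozzoozzozoozozzozoozzoozozzo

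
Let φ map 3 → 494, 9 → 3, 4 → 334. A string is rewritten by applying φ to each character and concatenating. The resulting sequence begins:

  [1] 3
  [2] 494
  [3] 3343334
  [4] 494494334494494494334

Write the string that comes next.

33433343343334494494334334333433433343343334494494334

Applying the rule to each of the 21 symbols of 494494334494494494334 gives the pieces 334 3 334 334 3 334 494 494 334 334 3 334 334 3 334 334 3 334 494 494 334, which concatenate to the answer.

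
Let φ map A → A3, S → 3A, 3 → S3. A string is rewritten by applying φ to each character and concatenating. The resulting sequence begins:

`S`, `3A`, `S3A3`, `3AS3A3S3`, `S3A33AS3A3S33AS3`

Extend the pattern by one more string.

3AS3A3S3S3A33AS3A3S33AS3S3A33AS3

Applying the rule to each of the 16 symbols of S3A33AS3A3S33AS3 gives the pieces 3A S3 A3 S3 S3 A3 3A S3 A3 S3 3A S3 S3 A3 3A S3, which concatenate to the answer.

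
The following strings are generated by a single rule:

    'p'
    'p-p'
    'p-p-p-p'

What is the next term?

Each string is two copies of the previous one joined by '-'.
So the next term is two copies of p-p-p-p with '-' between the halves.

p-p-p-p-p-p-p-p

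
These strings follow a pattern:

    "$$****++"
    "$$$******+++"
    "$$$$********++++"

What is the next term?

Reading off run lengths: $ runs 2, 3, 4; * runs 4, 6, 8; + runs 2, 3, 4 — each is linear in n, where the shown terms are n = 2, 3, 4.
At n = 5 the blocks have lengths 5, 10, 5.

$$$$$**********+++++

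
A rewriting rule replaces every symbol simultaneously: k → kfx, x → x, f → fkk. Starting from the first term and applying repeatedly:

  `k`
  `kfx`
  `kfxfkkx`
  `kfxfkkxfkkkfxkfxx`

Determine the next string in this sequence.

kfxfkkxfkkkfxkfxxfkkkfxkfxkfxfkkxkfxfkkxx

Replace each of the 17 characters of kfxfkkxfkkkfxkfxx in place — kfx fkk x fkk kfx kfx x fkk kfx kfx kfx fkk x kfx fkk x x — and concatenate.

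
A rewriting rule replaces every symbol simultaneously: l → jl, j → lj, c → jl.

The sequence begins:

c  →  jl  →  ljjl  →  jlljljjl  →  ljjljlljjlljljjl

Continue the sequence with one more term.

Rewriting the 16 symbols of ljjljlljjlljljjl one by one yields jl lj lj jl lj jl jl lj lj jl jl lj jl lj lj jl; concatenated:

jlljljjlljjljlljljjljlljjlljljjl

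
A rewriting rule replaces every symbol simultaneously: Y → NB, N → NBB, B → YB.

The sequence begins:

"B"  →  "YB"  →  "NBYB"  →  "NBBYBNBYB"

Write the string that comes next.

Rewriting each symbol of NBBYBNBYB: N→NBB, B→YB, B→YB, Y→NB, B→YB, N→NBB, B→YB, Y→NB, B→YB, which concatenates to NBB YB YB NB YB NBB YB NB YB.

NBBYBYBNBYBNBBYBNBYB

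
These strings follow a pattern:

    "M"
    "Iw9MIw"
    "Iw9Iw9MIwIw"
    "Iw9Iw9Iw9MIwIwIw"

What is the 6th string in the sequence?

Iw9Iw9Iw9Iw9Iw9MIwIwIwIwIw

Each term wraps the previous one in Iw9 on the left and Iw on the right.
From Iw9Iw9Iw9MIwIwIw, 2 further steps: Iw9Iw9Iw9MIwIwIw → Iw9Iw9Iw9Iw9MIwIwIwIw → (answer).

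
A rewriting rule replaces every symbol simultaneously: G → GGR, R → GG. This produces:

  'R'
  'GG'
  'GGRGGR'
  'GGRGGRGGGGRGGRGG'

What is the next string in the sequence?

GGRGGRGGGGRGGRGGGGRGGRGGRGGRGGGGRGGRGGGGRGGR

Applying the rule to each of the 16 symbols of GGRGGRGGGGRGGRGG gives the pieces GGR GGR GG GGR GGR GG GGR GGR GGR GGR GG GGR GGR GG GGR GGR, which concatenate to the answer.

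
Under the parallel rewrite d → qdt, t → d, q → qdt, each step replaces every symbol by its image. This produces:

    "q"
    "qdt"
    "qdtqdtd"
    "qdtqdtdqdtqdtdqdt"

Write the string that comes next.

qdtqdtdqdtqdtdqdtqdtqdtdqdtqdtdqdtqdtqdtd

φ(qdtqdtdqdtqdtdqdt) expands symbol-by-symbol to qdt qdt d qdt qdt d qdt qdt qdt d qdt qdt d qdt qdt qdt d; joining the 17 pieces gives the next term.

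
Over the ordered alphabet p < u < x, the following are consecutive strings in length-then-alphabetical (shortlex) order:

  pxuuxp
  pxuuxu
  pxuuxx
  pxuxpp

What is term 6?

Stepping forward 2 times from pxuxpp: pxuxpp → pxuxpu, then the target.

pxuxpx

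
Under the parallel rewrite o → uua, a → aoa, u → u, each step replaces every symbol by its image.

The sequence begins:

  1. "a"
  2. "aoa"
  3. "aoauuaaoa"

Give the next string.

aoauuaaoauuaoaaoauuaaoa

Apply φ to aoauuaaoa symbol by symbol: a→aoa, o→uua, a→aoa, u→u, u→u, a→aoa, a→aoa, o→uua, a→aoa; joined: aoa uua aoa u u aoa aoa uua aoa.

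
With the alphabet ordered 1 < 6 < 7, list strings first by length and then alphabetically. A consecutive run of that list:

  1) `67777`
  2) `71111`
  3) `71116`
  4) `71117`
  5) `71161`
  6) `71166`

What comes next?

71167

Treat 71166 as a base-3 numeral over the given alphabet and add one, carrying through any trailing 7's.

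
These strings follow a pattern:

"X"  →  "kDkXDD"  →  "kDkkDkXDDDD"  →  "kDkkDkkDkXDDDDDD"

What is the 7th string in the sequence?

kDkkDkkDkkDkkDkkDkXDDDDDDDDDDDD

Every step adds kDk to the front and DD to the end of the previous string.
From kDkkDkkDkXDDDDDD, 3 further steps: kDkkDkkDkXDDDDDD → kDkkDkkDkkDkXDDDDDDDD → kDkkDkkDkkDkkDkXDDDDDDDDDD → (answer).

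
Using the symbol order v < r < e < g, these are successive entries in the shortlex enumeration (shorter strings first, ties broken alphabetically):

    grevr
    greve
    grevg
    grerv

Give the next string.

grerr

Treat grerv as a base-4 numeral over the given alphabet and add one, carrying through any trailing g's.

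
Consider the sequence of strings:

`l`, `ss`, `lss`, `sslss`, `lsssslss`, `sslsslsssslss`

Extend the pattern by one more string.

lsssslsssslsslsssslss

From term 3 onward, concatenate the second-to-last term with the last: l·ss = lss, ss·lss = sslss, …
The next term joins lsssslss and sslsslsssslss.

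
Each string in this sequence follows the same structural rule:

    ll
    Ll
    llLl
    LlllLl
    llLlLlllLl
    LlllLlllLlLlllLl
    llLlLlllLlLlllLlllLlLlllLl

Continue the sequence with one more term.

This is a Fibonacci-style word recurrence s(k) = s(k−2)·s(k−1): e.g. ll·Ll = llLl.
Continuing: LlllLlllLlLlllLl · llLlLlllLlLlllLlllLlLlllLl gives term 8.

LlllLlllLlLlllLlllLlLlllLlLlllLlllLlLlllLl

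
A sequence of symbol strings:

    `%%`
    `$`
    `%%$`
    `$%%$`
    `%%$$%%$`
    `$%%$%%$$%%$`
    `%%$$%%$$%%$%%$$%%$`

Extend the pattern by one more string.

$%%$%%$$%%$%%$$%%$$%%$%%$$%%$

From term 3 onward, concatenate the second-to-last term with the last: %%·$ = %%$, $·%%$ = $%%$, …
Continuing: $%%$%%$$%%$ · %%$$%%$$%%$%%$$%%$ gives term 8.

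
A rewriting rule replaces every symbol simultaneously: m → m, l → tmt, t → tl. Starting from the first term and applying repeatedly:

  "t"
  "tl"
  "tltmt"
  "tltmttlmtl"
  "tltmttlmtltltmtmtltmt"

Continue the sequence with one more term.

tltmttlmtltltmtmtltmttltmttlmtlmtltmttlmtl

φ(tltmttlmtltltmtmtltmt) expands symbol-by-symbol to tl tmt tl m tl tl tmt m tl tmt tl tmt tl m tl m tl tmt tl m tl; joining the 21 pieces gives the next term.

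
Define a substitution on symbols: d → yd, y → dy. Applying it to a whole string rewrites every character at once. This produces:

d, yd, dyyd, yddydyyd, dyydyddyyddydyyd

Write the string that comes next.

Rewriting the 16 symbols of dyydyddyyddydyyd one by one yields yd dy dy yd dy yd yd dy dy yd yd dy yd dy dy yd; concatenated:

yddydyyddyydyddydyydyddyyddydyyd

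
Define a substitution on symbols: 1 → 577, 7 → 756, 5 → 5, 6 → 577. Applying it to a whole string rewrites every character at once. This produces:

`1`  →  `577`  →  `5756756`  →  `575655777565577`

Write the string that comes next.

5756557755756756756557755756756

Applying the rule to each of the 15 symbols of 575655777565577 gives the pieces 5 756 5 577 5 5 756 756 756 5 577 5 5 756 756, which concatenate to the answer.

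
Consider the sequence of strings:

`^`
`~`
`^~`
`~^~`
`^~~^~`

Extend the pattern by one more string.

~^~^~~^~

Each term (from the third on) is the two preceding terms concatenated in order: term 3 = ^·~ = ^~.
The next term joins ~^~ and ^~~^~.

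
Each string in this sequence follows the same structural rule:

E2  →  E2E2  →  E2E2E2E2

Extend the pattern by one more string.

Each string is two copies of the previous one concatenated.
One more doubling of E2E2E2E2 gives the answer.

E2E2E2E2E2E2E2E2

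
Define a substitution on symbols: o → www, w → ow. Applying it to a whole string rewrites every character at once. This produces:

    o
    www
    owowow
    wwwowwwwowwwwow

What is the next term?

Replace each of the 15 characters of wwwowwwwowwwwow in place — ow ow ow www ow ow ow ow www ow ow ow ow www ow — and concatenate.

owowowwwwowowowowwwwowowowowwwwow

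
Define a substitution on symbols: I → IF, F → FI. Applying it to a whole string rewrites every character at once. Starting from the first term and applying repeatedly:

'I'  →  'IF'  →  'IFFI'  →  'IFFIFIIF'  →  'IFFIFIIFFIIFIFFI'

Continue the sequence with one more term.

Rewriting the 16 symbols of IFFIFIIFFIIFIFFI one by one yields IF FI FI IF FI IF IF FI FI IF IF FI IF FI FI IF; concatenated:

IFFIFIIFFIIFIFFIFIIFIFFIIFFIFIIF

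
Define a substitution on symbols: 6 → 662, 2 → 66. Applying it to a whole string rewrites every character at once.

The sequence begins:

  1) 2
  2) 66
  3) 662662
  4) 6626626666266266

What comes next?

66266266662662666626626626626666266266662662

Replace each of the 16 characters of 6626626666266266 in place — 662 662 66 662 662 66 662 662 662 662 66 662 662 66 662 662 — and concatenate.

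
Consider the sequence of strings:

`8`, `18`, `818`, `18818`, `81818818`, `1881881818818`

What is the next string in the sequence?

818188181881881818818

This is a Fibonacci-style word recurrence s(k) = s(k−2)·s(k−1): e.g. 8·18 = 818.
Continuing: 81818818 · 1881881818818 gives term 7.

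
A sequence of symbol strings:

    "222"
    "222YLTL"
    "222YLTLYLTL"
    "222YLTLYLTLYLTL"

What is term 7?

The strings grow by a fixed suffix YLTL each time.
From 222YLTLYLTLYLTL, 3 further steps: 222YLTLYLTLYLTL → 222YLTLYLTLYLTLYLTL → 222YLTLYLTLYLTLYLTLYLTL → (answer).

222YLTLYLTLYLTLYLTLYLTLYLTL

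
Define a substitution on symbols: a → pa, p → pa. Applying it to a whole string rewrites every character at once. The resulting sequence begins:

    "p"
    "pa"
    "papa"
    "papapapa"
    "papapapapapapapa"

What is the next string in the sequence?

φ(papapapapapapapa) expands symbol-by-symbol to pa pa pa pa pa pa pa pa pa pa pa pa pa pa pa pa; joining the 16 pieces gives the next term.

papapapapapapapapapapapapapapapa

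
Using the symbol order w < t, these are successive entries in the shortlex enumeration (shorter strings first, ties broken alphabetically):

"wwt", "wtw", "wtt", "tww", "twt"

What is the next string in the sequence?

The successor of twt increments the rightmost position that isn't already t and resets every position after it to w.

ttw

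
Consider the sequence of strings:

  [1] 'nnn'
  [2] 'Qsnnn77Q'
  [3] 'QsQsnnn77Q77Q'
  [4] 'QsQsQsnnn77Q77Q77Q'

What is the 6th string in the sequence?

Every step adds Qs to the front and 77Q to the end of the previous string.
From QsQsQsnnn77Q77Q77Q, 2 further steps: QsQsQsnnn77Q77Q77Q → QsQsQsQsnnn77Q77Q77Q77Q → (answer).

QsQsQsQsQsnnn77Q77Q77Q77Q77Q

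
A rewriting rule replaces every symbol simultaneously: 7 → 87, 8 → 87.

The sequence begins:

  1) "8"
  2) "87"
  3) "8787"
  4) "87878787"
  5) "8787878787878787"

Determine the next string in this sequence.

Rewriting the 16 symbols of 8787878787878787 one by one yields 87 87 87 87 87 87 87 87 87 87 87 87 87 87 87 87; concatenated:

87878787878787878787878787878787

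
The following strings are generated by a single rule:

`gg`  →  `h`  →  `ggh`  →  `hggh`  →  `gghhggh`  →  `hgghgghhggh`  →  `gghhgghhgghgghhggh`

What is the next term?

hgghgghhgghgghhgghhgghgghhggh

Each term (from the third on) is the two preceding terms concatenated in order: term 3 = gg·h = ggh.
So term 8 is hgghgghhggh·gghhgghhgghgghhggh.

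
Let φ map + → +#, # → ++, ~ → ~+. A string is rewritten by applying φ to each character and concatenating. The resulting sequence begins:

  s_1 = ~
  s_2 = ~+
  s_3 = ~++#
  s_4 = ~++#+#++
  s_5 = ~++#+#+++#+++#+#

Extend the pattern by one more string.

Rewriting the 16 symbols of ~++#+#+++#+++#+# one by one yields ~+ +# +# ++ +# ++ +# +# +# ++ +# +# +# ++ +# ++; concatenated:

~++#+#+++#+++#+#+#+++#+#+#+++#++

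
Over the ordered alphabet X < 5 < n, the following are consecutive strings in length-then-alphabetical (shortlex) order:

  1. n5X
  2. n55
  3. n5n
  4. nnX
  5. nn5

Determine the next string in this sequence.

nnn

Find the rightmost character of nn5 below n, bump it to the next letter, and reset everything to its right to X.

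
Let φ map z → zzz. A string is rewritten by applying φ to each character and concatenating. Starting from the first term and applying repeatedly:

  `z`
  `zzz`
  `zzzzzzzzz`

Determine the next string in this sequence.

Rewriting each symbol of zzzzzzzzz: z→zzz, z→zzz, z→zzz, z→zzz, z→zzz, z→zzz, z→zzz, z→zzz, z→zzz, which concatenates to zzz zzz zzz zzz zzz zzz zzz zzz zzz.

zzzzzzzzzzzzzzzzzzzzzzzzzzz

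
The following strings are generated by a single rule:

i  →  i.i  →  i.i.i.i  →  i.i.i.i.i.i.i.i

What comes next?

i.i.i.i.i.i.i.i.i.i.i.i.i.i.i.i

Every step duplicates the string with '.' between the halves.
One more doubling of i.i.i.i.i.i.i.i gives the answer.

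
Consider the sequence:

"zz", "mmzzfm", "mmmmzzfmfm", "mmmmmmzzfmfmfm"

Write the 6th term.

mmmmmmmmmmzzfmfmfmfmfm

Each term wraps the previous one in mm on the left and fm on the right.
From mmmmmmzzfmfmfm, 2 further steps: mmmmmmzzfmfmfm → mmmmmmmmzzfmfmfmfm → (answer).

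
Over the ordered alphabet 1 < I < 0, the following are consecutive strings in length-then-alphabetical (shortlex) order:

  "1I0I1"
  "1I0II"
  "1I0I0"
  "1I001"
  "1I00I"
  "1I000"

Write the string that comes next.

10111

The successor of 1I000 increments the rightmost position that isn't already 0 and resets every position after it to 1.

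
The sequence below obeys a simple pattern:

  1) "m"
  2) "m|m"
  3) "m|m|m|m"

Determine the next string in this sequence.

Every step duplicates the string with '|' between the halves.
One more doubling of m|m|m|m gives the answer.

m|m|m|m|m|m|m|m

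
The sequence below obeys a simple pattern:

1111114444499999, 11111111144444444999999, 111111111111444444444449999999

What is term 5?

11111111111111111144444444444444444999999999

Term n consists of 3n 1's, followed by 3n-1 4's, followed by n+3 9's, where the shown terms are n = 2, 3, 4.
Setting n = 6 gives 18, 17, 9 characters in each block.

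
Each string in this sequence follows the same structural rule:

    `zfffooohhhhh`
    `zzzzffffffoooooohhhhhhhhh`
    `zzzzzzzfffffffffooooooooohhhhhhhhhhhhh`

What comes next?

zzzzzzzzzzffffffffffffoooooooooooohhhhhhhhhhhhhhhhh

The n-th term is 3n-2 z's then 3n f's then 3n o's then 4n+1 h's (n = 1, 2, …).
For the next term, n = 4, so the run lengths are 10, 12, 12, 17.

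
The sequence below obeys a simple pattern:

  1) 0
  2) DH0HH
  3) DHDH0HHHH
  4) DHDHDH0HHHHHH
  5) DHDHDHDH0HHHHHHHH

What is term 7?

DHDHDHDHDHDH0HHHHHHHHHHHH

s(k+1) = DH·s(k)·HH, so each term gains DH as a prefix and HH as a suffix.
From DHDHDHDH0HHHHHHHH, 2 further steps: DHDHDHDH0HHHHHHHH → DHDHDHDHDH0HHHHHHHHHH → (answer).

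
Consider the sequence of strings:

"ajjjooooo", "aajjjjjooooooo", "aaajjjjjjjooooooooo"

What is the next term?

aaaajjjjjjjjjooooooooooo

Term n consists of n-1 a's, followed by 2n-1 j's, followed by 2n+1 o's, where the shown terms are n = 2, 3, 4.
At n = 5 the blocks have lengths 4, 9, 11.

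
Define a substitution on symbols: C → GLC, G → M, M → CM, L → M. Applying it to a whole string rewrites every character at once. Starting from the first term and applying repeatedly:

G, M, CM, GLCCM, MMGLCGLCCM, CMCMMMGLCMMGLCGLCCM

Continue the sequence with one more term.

Replace each of the 19 characters of CMCMMMGLCMMGLCGLCCM in place — GLC CM GLC CM CM CM M M GLC CM CM M M GLC M M GLC GLC CM — and concatenate.

GLCCMGLCCMCMCMMMGLCCMCMMMGLCMMGLCGLCCM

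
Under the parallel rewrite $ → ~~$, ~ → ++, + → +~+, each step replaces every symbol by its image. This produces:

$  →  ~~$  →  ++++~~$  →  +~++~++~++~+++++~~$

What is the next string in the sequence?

+~++++~++~++++~++~++++~++~++++~++~++~++~++~+++++~~$

φ(+~++~++~++~+++++~~$) expands symbol-by-symbol to +~+ ++ +~+ +~+ ++ +~+ +~+ ++ +~+ +~+ ++ +~+ +~+ +~+ +~+ +~+ ++ ++ ~~$; joining the 19 pieces gives the next term.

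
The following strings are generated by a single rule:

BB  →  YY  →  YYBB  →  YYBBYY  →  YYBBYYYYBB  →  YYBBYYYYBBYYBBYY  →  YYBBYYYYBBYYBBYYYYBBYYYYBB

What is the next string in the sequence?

YYBBYYYYBBYYBBYYYYBBYYYYBBYYBBYYYYBBYYBBYY

This is a Fibonacci-style word recurrence s(k) = s(k−1)·s(k−2): e.g. YY·BB = YYBB.
Continuing: YYBBYYYYBBYYBBYYYYBBYYYYBB · YYBBYYYYBBYYBBYY gives term 8.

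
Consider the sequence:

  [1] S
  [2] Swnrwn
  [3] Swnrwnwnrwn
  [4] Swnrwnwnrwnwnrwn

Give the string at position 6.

The strings grow by a fixed suffix wnrwn each time.
From Swnrwnwnrwnwnrwn, 2 further steps: Swnrwnwnrwnwnrwn → Swnrwnwnrwnwnrwnwnrwn → (answer).

Swnrwnwnrwnwnrwnwnrwnwnrwn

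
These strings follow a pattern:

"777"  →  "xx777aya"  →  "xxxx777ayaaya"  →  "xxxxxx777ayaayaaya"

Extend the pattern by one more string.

s(k+1) = xx·s(k)·aya, so each term gains xx as a prefix and aya as a suffix.
One more step from xxxxxx777ayaayaaya gives the answer.

xxxxxxxx777ayaayaayaaya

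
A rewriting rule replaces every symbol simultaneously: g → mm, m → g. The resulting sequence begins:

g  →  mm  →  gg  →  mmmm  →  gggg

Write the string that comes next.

Apply φ to gggg symbol by symbol: g→mm, g→mm, g→mm, g→mm; joined: mm mm mm mm.

mmmmmmmm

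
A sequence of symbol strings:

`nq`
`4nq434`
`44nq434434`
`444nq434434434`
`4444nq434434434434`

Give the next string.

s(k+1) = 4·s(k)·434, so each term gains 4 as a prefix and 434 as a suffix.
Applying this once more to 4444nq434434434434:

44444nq434434434434434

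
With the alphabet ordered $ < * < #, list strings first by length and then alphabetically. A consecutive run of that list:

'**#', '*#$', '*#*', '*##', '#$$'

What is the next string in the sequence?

The successor of #$$ increments the rightmost position that isn't already # and resets every position after it to $.

#$*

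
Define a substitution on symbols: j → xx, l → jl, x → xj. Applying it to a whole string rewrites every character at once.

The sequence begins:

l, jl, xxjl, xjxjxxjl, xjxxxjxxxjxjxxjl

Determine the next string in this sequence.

Replace each of the 16 characters of xjxxxjxxxjxjxxjl in place — xj xx xj xj xj xx xj xj xj xx xj xx xj xj xx jl — and concatenate.

xjxxxjxjxjxxxjxjxjxxxjxxxjxjxxjl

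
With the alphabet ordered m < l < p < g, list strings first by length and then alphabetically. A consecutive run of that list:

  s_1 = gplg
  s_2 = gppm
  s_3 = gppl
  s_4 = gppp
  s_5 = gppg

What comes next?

gpgm

The successor of gppg increments the rightmost position that isn't already g and resets every position after it to m.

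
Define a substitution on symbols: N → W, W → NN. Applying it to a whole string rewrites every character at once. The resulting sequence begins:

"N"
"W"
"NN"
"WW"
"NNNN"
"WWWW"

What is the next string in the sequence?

NNNNNNNN

Rewriting each symbol of WWWW: W→NN, W→NN, W→NN, W→NN, which concatenates to NN NN NN NN.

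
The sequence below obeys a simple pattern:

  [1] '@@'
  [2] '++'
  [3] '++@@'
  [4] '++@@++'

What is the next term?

From term 3 onward, concatenate the last term with the second-to-last: ++·@@ = ++@@, ++@@·++ = ++@@++, …
So term 5 is ++@@++·++@@.

++@@++++@@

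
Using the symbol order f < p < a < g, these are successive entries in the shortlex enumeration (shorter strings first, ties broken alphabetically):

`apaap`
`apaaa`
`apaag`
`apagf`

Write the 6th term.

apaga

Continuing the enumeration 2 steps past apagf: apagf → apagp → (answer).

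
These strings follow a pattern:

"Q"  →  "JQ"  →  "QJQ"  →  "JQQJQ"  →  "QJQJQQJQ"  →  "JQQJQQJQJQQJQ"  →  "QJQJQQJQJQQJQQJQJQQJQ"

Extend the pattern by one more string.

Each term (from the third on) is the two preceding terms concatenated in order: term 3 = Q·JQ = QJQ.
So term 8 is JQQJQQJQJQQJQ·QJQJQQJQJQQJQQJQJQQJQ.

JQQJQQJQJQQJQQJQJQQJQJQQJQQJQJQQJQ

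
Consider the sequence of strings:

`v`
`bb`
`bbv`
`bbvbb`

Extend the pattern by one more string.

bbvbbbbv

From term 3 onward, concatenate the last term with the second-to-last: bb·v = bbv, bbv·bb = bbvbb, …
The next term joins bbvbb and bbv.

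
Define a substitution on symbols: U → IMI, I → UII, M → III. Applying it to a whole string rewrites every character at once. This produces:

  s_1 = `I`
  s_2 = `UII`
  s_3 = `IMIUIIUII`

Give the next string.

UIIIIIUIIIMIUIIUIIIMIUIIUII

Apply φ to IMIUIIUII symbol by symbol: I→UII, M→III, I→UII, U→IMI, I→UII, I→UII, U→IMI, I→UII, I→UII; joined: UII III UII IMI UII UII IMI UII UII.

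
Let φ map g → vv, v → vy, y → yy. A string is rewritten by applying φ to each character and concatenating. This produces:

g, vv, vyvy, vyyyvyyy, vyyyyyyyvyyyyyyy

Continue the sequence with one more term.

φ(vyyyyyyyvyyyyyyy) expands symbol-by-symbol to vy yy yy yy yy yy yy yy vy yy yy yy yy yy yy yy; joining the 16 pieces gives the next term.

vyyyyyyyyyyyyyyyvyyyyyyyyyyyyyyy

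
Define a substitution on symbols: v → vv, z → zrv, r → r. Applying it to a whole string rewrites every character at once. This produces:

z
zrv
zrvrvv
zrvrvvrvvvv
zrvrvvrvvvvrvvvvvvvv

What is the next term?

Replace each of the 20 characters of zrvrvvrvvvvrvvvvvvvv in place — zrv r vv r vv vv r vv vv vv vv r vv vv vv vv vv vv vv vv — and concatenate.

zrvrvvrvvvvrvvvvvvvvrvvvvvvvvvvvvvvvv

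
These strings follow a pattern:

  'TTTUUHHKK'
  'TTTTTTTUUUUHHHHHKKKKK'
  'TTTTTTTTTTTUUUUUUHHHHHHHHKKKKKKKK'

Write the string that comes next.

Reading off run lengths: T runs 3, 7, 11; U runs 2, 4, 6; H runs 2, 5, 8; K runs 2, 5, 8 — each is linear in n (n = 1, 2, …).
Setting n = 4 gives 15, 8, 11, 11 characters in each block.

TTTTTTTTTTTTTTTUUUUUUUUHHHHHHHHHHHKKKKKKKKKKK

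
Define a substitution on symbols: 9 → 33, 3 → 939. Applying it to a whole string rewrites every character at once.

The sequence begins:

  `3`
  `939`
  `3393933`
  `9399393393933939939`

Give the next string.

φ(9399393393933939939) expands symbol-by-symbol to 33 939 33 33 939 33 939 939 33 939 33 939 939 33 939 33 33 939 33; joining the 19 pieces gives the next term.

33939333393933939939339393393993933939333393933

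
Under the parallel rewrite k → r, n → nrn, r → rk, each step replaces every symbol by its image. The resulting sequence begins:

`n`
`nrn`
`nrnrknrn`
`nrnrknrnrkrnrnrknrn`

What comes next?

nrnrknrnrkrnrnrknrnrkrrknrnrknrnrkrnrnrknrn

Applying the rule to each of the 19 symbols of nrnrknrnrkrnrnrknrn gives the pieces nrn rk nrn rk r nrn rk nrn rk r rk nrn rk nrn rk r nrn rk nrn, which concatenate to the answer.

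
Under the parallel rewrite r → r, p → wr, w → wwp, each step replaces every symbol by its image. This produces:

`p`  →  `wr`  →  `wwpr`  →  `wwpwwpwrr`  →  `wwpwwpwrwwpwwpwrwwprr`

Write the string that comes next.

wwpwwpwrwwpwwpwrwwprwwpwwpwrwwpwwpwrwwprwwpwwpwrrr

Applying the rule to each of the 21 symbols of wwpwwpwrwwpwwpwrwwprr gives the pieces wwp wwp wr wwp wwp wr wwp r wwp wwp wr wwp wwp wr wwp r wwp wwp wr r r, which concatenate to the answer.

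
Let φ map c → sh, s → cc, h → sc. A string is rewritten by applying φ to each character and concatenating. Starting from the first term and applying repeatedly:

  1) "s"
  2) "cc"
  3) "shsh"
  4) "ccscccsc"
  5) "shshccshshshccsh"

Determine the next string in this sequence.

Rewriting the 16 symbols of shshccshshshccsh one by one yields cc sc cc sc sh sh cc sc cc sc cc sc sh sh cc sc; concatenated:

ccscccscshshccscccscccscshshccsc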